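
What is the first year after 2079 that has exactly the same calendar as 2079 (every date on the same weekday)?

2090

Two years share a calendar iff Jan 1 falls on the same weekday and both are leap or both are common. 2079: Jan 1 is Sunday, common year.
2080: Jan 1 Monday, leap
2081: Jan 1 Wednesday, common
2082: Jan 1 Thursday, common
2083: Jan 1 Friday, common
2084: Jan 1 Saturday, leap
2085: Jan 1 Monday, common
2086: Jan 1 Tuesday, common
2087: Jan 1 Wednesday, common
2088: Jan 1 Thursday, leap
2089: Jan 1 Saturday, common
2090: Jan 1 Sunday, common
2090 matches on both conditions.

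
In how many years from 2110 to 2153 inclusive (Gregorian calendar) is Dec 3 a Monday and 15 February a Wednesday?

Check each year's weekday for Dec 3 and 15 February:
  2110: Wed/Sat  2111: Thu/Sun  2112: Sat/Mon  2113: Sun/Wed  2114: Mon/Thu  2115: Tue/Fri  2116: Thu/Sat  2117: Fri/Mon  2118: Sat/Tue  2119: Sun/Wed  2120: Tue/Thu  2121: Wed/Sat  2122: Thu/Sun  2123: Fri/Mon  …(16 more)…  2140: Sat/Mon  2141: Sun/Wed  2142: Mon/Thu  2143: Tue/Fri  2144: Thu/Sat  2145: Fri/Mon  2146: Sat/Tue  2147: Sun/Wed  2148: Tue/Thu  2149: Wed/Sat  2150: Thu/Sun  2151: Fri/Mon  2152: Sun/Tue  2153: Mon/Thu
Both conditions hold in: 2136 — 1.

1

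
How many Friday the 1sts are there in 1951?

Check the 1st of each month of 1951: Jan 1: Mon, Feb 1: Thu, Mar 1: Thu, Apr 1: Sun, May 1: Tue, Jun 1: Fri, Jul 1: Sun, Aug 1: Wed, Sep 1: Sat, Oct 1: Mon, Nov 1: Thu, Dec 1: Sat.
Friday occurs in June — 1 month.

1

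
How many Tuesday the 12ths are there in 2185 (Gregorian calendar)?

Check the 12th of each month of 2185: Jan 12: Wed, Feb 12: Sat, Mar 12: Sat, Apr 12: Tue, May 12: Thu, Jun 12: Sun, Jul 12: Tue, Aug 12: Fri, Sep 12: Mon, Oct 12: Wed, Nov 12: Sat, Dec 12: Mon.
Tuesday occurs in April, July — 2 months.

2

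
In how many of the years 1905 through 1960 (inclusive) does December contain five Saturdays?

24

December has 31 days; it has five Saturdays when Saturday falls among the first (month-length − 28) days — i.e. when December 1 is one of Saturday/Friday/Thursday.
December 1 by year: 1905:Fri✓ 1906:Sat✓ 1907:Sun 1908:Tue 1909:Wed 1910:Thu✓ 1911:Fri✓ 1912:Sun 1913:Mon 1914:Tue 1915:Wed 1916:Fri✓ 1917:Sat✓ 1918:Sun 1919:Mon …(26 more)… 1946:Sun 1947:Mon 1948:Wed 1949:Thu✓ 1950:Fri✓ 1951:Sat✓ 1952:Mon 1953:Tue 1954:Wed 1955:Thu✓ 1956:Sat✓ 1957:Sun 1958:Mon 1959:Tue 1960:Thu✓
Years with five Saturdays: 1905, 1906, 1910, 1911, 1916, 1917, 1921, 1922, 1923, 1927, 1928, 1932, 1933, 1934, 1938, 1939, 1944, 1945, 1949, 1950, 1951, 1955, 1956, 1960 → 24.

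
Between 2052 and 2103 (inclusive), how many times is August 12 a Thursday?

8

Track August 12's weekday year by year (advancing +1, or +2 across a Feb 29):
  2052: Mon  2053: Tue (+1)  2054: Wed (+1)  2055: Thu (+1) ✓  2056: Sat (+2)
  2057: Sun (+1)  2058: Mon (+1)  2059: Tue (+1)  2060: Thu (+2) ✓  2061: Fri (+1)
  2062: Sat (+1)  2063: Sun (+1)  2064: Tue (+2)  2065: Wed (+1)  … (24 more years) …
  2090: Sat (+1)  2091: Sun (+1)  2092: Tue (+2)  2093: Wed (+1)  2094: Thu (+1) ✓
  2095: Fri (+1)  2096: Sun (+2)  2097: Mon (+1)  2098: Tue (+1)  2099: Wed (+1)
  2100: Thu (+1) ✓  2101: Fri (+1)  2102: Sat (+1)  2103: Sun (+1)
Thursday years: 2055, 2060, 2066, 2077, 2083, 2088, 2094, 2100 — 8 in total.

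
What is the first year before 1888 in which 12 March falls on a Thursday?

1885

From one year to the next, a fixed date's weekday advances by 1, or by 2 when a Feb 29 lies between the two dates.
1888: March 12 is Monday.
1887: Saturday (−2)
1886: Friday (−1)
1885: Thursday (−1)
12 March falls on a Thursday in 1885.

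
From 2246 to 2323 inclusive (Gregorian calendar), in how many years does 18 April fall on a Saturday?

Track 18 April's weekday year by year (advancing +1, or +2 across a Feb 29):
  2246: Sat ✓  2247: Sun (+1)  2248: Tue (+2)  2249: Wed (+1)  2250: Thu (+1)
  2251: Fri (+1)  2252: Sun (+2)  2253: Mon (+1)  2254: Tue (+1)  2255: Wed (+1)
  2256: Fri (+2)  2257: Sat (+1) ✓  2258: Sun (+1)  2259: Mon (+1)  … (50 more years) …
  2310: Mon (+1)  2311: Tue (+1)  2312: Thu (+2)  2313: Fri (+1)  2314: Sat (+1) ✓
  2315: Sun (+1)  2316: Tue (+2)  2317: Wed (+1)  2318: Thu (+1)  2319: Fri (+1)
  2320: Sun (+2)  2321: Mon (+1)  2322: Tue (+1)  2323: Wed (+1)
Saturday years: 2246, 2257, 2263, 2268, 2274, 2285, 2291, 2296, 2303, 2308, 2314 — 11 in total.

11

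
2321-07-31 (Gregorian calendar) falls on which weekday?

Sunday

January 1, 2321 is a Saturday.
July 31 is day 212 of the year, i.e. 211 days after Jan 1.
211 mod 7 = 1, so advance 1 weekday from Saturday: Sunday.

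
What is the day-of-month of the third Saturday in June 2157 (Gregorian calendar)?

18

June 1, 2157 is a Wednesday, so the first Saturday is the 4th.
The third Saturday is 4 + 14 = 18.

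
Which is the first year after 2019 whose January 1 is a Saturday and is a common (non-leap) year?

2022

Jan 1 advances by 2 weekdays after a leap year and by 1 after a common year.
2019: Jan 1 is Tuesday.
2020: Wednesday (leap)
2021: Friday
2022: Saturday
2022 begins on a Saturday and is a common year.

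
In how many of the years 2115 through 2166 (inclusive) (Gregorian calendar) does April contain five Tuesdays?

April has 30 days; it has five Tuesdays when Tuesday falls among the first (month-length − 28) days — i.e. when April 1 is one of Tuesday/Monday.
April 1 by year: 2115:Mon✓ 2116:Wed 2117:Thu 2118:Fri 2119:Sat 2120:Mon✓ 2121:Tue✓ 2122:Wed 2123:Thu 2124:Sat 2125:Sun 2126:Mon✓ 2127:Tue✓ 2128:Thu 2129:Fri …(22 more)… 2152:Sat 2153:Sun 2154:Mon✓ 2155:Tue✓ 2156:Thu 2157:Fri 2158:Sat 2159:Sun 2160:Tue✓ 2161:Wed 2162:Thu 2163:Fri 2164:Sun 2165:Mon✓ 2166:Tue✓
Years with five Tuesdays: 2115, 2120, 2121, 2126, 2127, 2132, 2137, 2138, 2143, 2148, 2149, 2154, 2155, 2160, 2165, 2166 → 16.

16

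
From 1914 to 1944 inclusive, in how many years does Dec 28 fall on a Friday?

4

Track Dec 28's weekday year by year (advancing +1, or +2 across a Feb 29):
  1914: Mon  1915: Tue (+1)  1916: Thu (+2)  1917: Fri (+1) ✓  1918: Sat (+1)
  1919: Sun (+1)  1920: Tue (+2)  1921: Wed (+1)  1922: Thu (+1)  1923: Fri (+1) ✓
  1924: Sun (+2)  1925: Mon (+1)  1926: Tue (+1)  1927: Wed (+1)  … (3 more years) …
  1931: Mon (+1)  1932: Wed (+2)  1933: Thu (+1)  1934: Fri (+1) ✓  1935: Sat (+1)
  1936: Mon (+2)  1937: Tue (+1)  1938: Wed (+1)  1939: Thu (+1)  1940: Sat (+2)
  1941: Sun (+1)  1942: Mon (+1)  1943: Tue (+1)  1944: Thu (+2)
Friday years: 1917, 1923, 1928, 1934 — 4 in total.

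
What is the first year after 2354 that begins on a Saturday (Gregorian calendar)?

2355

Jan 1 advances by 2 weekdays after a leap year and by 1 after a common year.
2354: Jan 1 is Friday.
2355: Saturday
2355 begins on a Saturday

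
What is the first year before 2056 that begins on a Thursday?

Jan 1 advances by 2 weekdays after a leap year and by 1 after a common year.
2056: Jan 1 is Saturday (leap).
2055: Friday
2054: Thursday
2054 begins on a Thursday

2054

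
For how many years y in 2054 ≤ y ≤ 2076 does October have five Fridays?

October has 31 days; it has five Fridays when Friday falls among the first (month-length − 28) days — i.e. when October 1 is one of Friday/Thursday/Wednesday.
October 1 by year: 2054:Thu✓ 2055:Fri✓ 2056:Sun 2057:Mon 2058:Tue 2059:Wed✓ 2060:Fri✓ 2061:Sat 2062:Sun 2063:Mon 2064:Wed✓ 2065:Thu✓ 2066:Fri✓ 2067:Sat 2068:Mon 2069:Tue 2070:Wed✓ 2071:Thu✓ 2072:Sat 2073:Sun 2074:Mon 2075:Tue 2076:Thu✓
Years with five Fridays: 2054, 2055, 2059, 2060, 2064, 2065, 2066, 2070, 2071, 2076 → 10.

10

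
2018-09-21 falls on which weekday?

January 1, 2018 is a Monday.
September 21 is day 264 of the year, i.e. 263 days after Jan 1.
263 mod 7 = 4, so advance 4 weekdays from Monday: Friday.

Friday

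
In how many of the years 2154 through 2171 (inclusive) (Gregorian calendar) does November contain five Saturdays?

6

November has 30 days; it has five Saturdays when Saturday falls among the first (month-length − 28) days — i.e. when November 1 is one of Saturday/Friday.
November 1 by year: 2154:Fri✓ 2155:Sat✓ 2156:Mon 2157:Tue 2158:Wed 2159:Thu 2160:Sat✓ 2161:Sun 2162:Mon 2163:Tue 2164:Thu 2165:Fri✓ 2166:Sat✓ 2167:Sun 2168:Tue 2169:Wed 2170:Thu 2171:Fri✓
Years with five Saturdays: 2154, 2155, 2160, 2165, 2166, 2171 → 6.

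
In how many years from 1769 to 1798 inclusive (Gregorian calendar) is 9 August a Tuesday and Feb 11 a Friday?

3

Check each year's weekday for 9 August and Feb 11:
  1769: Wed/Sat  1770: Thu/Sun  1771: Fri/Mon  1772: Sun/Tue  1773: Mon/Thu  1774: Tue/Fri ✓  1775: Wed/Sat  1776: Fri/Sun  1777: Sat/Tue  1778: Sun/Wed  1779: Mon/Thu  1780: Wed/Fri  1781: Thu/Sun  1782: Fri/Mon  1783: Sat/Tue  1784: Mon/Wed  1785: Tue/Fri ✓  1786: Wed/Sat  1787: Thu/Sun  1788: Sat/Mon  1789: Sun/Wed  1790: Mon/Thu  1791: Tue/Fri ✓  1792: Thu/Sat  1793: Fri/Mon  1794: Sat/Tue  1795: Sun/Wed  1796: Tue/Thu  1797: Wed/Sat  1798: Thu/Sun
Both conditions hold in: 1774, 1785, 1791 — 3.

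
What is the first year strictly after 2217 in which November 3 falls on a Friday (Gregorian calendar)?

2220

From one year to the next, a fixed date's weekday advances by 1, or by 2 when a Feb 29 lies between the two dates.
2217: November 3 is Monday.
2218: Tuesday (+1)
2219: Wednesday (+1)
2220: Friday (+2)
November 3 falls on a Friday in 2220.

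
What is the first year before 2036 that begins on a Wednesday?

Jan 1 advances by 2 weekdays after a leap year and by 1 after a common year.
2036: Jan 1 is Tuesday (leap).
2035: Monday
2034: Sunday
2033: Saturday
2032: Thursday (leap)
2031: Wednesday
2031 begins on a Wednesday

2031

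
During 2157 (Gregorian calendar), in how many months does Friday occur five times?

4

A month of length L has five Fridays iff its first Friday is on day ≤ L−28 (so day 1–3 in a 31-day month, 1–2 in a 30-day month, day 1 in a leap February).
Checking each month of 2157: Jan starts Sat (31d); Feb starts Tue (28d); Mar starts Tue (31d); Apr starts Fri (30d) ✓; May starts Sun (31d); Jun starts Wed (30d); Jul starts Fri (31d) ✓; Aug starts Mon (31d); Sep starts Thu (30d) ✓; Oct starts Sat (31d); Nov starts Tue (30d); Dec starts Thu (31d) ✓.
Five-Friday months: April, July, September, December → 4.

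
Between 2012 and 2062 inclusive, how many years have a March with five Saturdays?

March has 31 days; it has five Saturdays when Saturday falls among the first (month-length − 28) days — i.e. when March 1 is one of Saturday/Friday/Thursday.
March 1 by year: 2012:Thu✓ 2013:Fri✓ 2014:Sat✓ 2015:Sun 2016:Tue 2017:Wed 2018:Thu✓ 2019:Fri✓ 2020:Sun 2021:Mon 2022:Tue 2023:Wed 2024:Fri✓ 2025:Sat✓ 2026:Sun …(21 more)… 2048:Sun 2049:Mon 2050:Tue 2051:Wed 2052:Fri✓ 2053:Sat✓ 2054:Sun 2055:Mon 2056:Wed 2057:Thu✓ 2058:Fri✓ 2059:Sat✓ 2060:Mon 2061:Tue 2062:Wed
Years with five Saturdays: 2012, 2013, 2014, 2018, 2019, 2024, 2025, 2029, 2030, 2031, 2035, 2036, 2040, 2041, 2042, 2046, 2047, 2052, 2053, 2057, 2058, 2059 → 22.

22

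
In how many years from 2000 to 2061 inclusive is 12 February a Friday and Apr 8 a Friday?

Check each year's weekday for 12 February and Apr 8:
  2000: Sat/Sat  2001: Mon/Sun  2002: Tue/Mon  2003: Wed/Tue  2004: Thu/Thu  2005: Sat/Fri  2006: Sun/Sat  2007: Mon/Sun  2008: Tue/Tue  2009: Thu/Wed  2010: Fri/Thu  2011: Sat/Fri  2012: Sun/Sun  2013: Tue/Mon  …(34 more)…  2048: Wed/Wed  2049: Fri/Thu  2050: Sat/Fri  2051: Sun/Sat  2052: Mon/Mon  2053: Wed/Tue  2054: Thu/Wed  2055: Fri/Thu  2056: Sat/Sat  2057: Mon/Sun  2058: Tue/Mon  2059: Wed/Tue  2060: Thu/Thu  2061: Sat/Fri
Both conditions hold in: 2016, 2044 — 2.

2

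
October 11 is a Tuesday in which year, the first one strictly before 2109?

From one year to the next, a fixed date's weekday advances by 1, or by 2 when a Feb 29 lies between the two dates.
2109: October 11 is Friday.
2108: Thursday (−1)
2107: Tuesday (−2)
October 11 falls on a Tuesday in 2107.

2107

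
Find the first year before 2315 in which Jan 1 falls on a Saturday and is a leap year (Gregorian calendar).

2276

Jan 1 advances by 2 weekdays after a leap year and by 1 after a common year.
2315: Jan 1 is Friday.
2314: Thursday
2313: Wednesday
2312: Monday (leap)
2311: Sunday
2310: Saturday
2309: Friday
2308: Wednesday (leap)
2307: Tuesday
2306: Monday
2305: Sunday
2304: Friday (leap)
2303: Thursday
2302: Wednesday
2301: Tuesday
2300: Monday
2299: Sunday
2298: Saturday
2297: Friday
2296: Wednesday (leap)
2295: Tuesday
2294: Monday
2293: Sunday
2292: Friday (leap)
2291: Thursday
2290: Wednesday
2289: Tuesday
2288: Sunday (leap)
2287: Saturday
2286: Friday
2285: Thursday
2284: Tuesday (leap)
2283: Monday
2282: Sunday
2281: Saturday
2280: Thursday (leap)
2279: Wednesday
2278: Tuesday
2277: Monday
2276: Saturday (leap)
2276 begins on a Saturday and is a leap year.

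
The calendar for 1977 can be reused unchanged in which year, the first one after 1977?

Two years share a calendar iff Jan 1 falls on the same weekday and both are leap or both are common. 1977: Jan 1 is Saturday, common year.
1978: Jan 1 Sunday, common
1979: Jan 1 Monday, common
1980: Jan 1 Tuesday, leap
1981: Jan 1 Thursday, common
1982: Jan 1 Friday, common
1983: Jan 1 Saturday, common
1983 matches on both conditions.

1983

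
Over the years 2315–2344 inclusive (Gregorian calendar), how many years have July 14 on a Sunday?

4

Track July 14's weekday year by year (advancing +1, or +2 across a Feb 29):
  2315: Wed  2316: Fri (+2)  2317: Sat (+1)  2318: Sun (+1) ✓  2319: Mon (+1)
  2320: Wed (+2)  2321: Thu (+1)  2322: Fri (+1)  2323: Sat (+1)  2324: Mon (+2)
  2325: Tue (+1)  2326: Wed (+1)  2327: Thu (+1)  2328: Sat (+2)  2329: Sun (+1) ✓
  2330: Mon (+1)  2331: Tue (+1)  2332: Thu (+2)  2333: Fri (+1)  2334: Sat (+1)
  2335: Sun (+1) ✓  2336: Tue (+2)  2337: Wed (+1)  2338: Thu (+1)  2339: Fri (+1)
  2340: Sun (+2) ✓  2341: Mon (+1)  2342: Tue (+1)  2343: Wed (+1)  2344: Fri (+2)
Sunday years: 2318, 2329, 2335, 2340 — 4 in total.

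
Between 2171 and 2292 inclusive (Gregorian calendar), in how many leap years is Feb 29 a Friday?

4

Leap years in 2171–2292: 30 of them.
Feb 29 weekday advances by 5 (mod 7) from one leap year to the next four years later (or differs when a century non-leap intervenes).
Leap-day weekdays: 2172:Sat 2176:Thu 2180:Tue 2184:Sun 2188:Fri✓ 2192:Wed 2196:Mon 2204:Wed 2208:Mon 2212:Sat 2216:Thu 2220:Tue 2224:Sun …(4 more)… 2244:Thu 2248:Tue 2252:Sun 2256:Fri✓ 2260:Wed 2264:Mon 2268:Sat 2272:Thu 2276:Tue 2280:Sun 2284:Fri✓ 2288:Wed 2292:Mon
Friday: 2188, 2228, 2256, 2284 → 4.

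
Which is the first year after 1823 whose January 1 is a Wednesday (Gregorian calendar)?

1834

Jan 1 advances by 2 weekdays after a leap year and by 1 after a common year.
1823: Jan 1 is Wednesday.
1824: Thursday (leap)
1825: Saturday
1826: Sunday
1827: Monday
1828: Tuesday (leap)
1829: Thursday
1830: Friday
1831: Saturday
1832: Sunday (leap)
1833: Tuesday
1834: Wednesday
1834 begins on a Wednesday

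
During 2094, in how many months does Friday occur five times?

5

A month of length L has five Fridays iff its first Friday is on day ≤ L−28 (so day 1–3 in a 31-day month, 1–2 in a 30-day month, day 1 in a leap February).
Checking each month of 2094: Jan starts Fri (31d) ✓; Feb starts Mon (28d); Mar starts Mon (31d); Apr starts Thu (30d) ✓; May starts Sat (31d); Jun starts Tue (30d); Jul starts Thu (31d) ✓; Aug starts Sun (31d); Sep starts Wed (30d); Oct starts Fri (31d) ✓; Nov starts Mon (30d); Dec starts Wed (31d) ✓.
Five-Friday months: January, April, July, October, December → 5.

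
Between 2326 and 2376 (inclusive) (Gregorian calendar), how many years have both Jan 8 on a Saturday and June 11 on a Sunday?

2

Check each year's weekday for Jan 8 and June 11:
  2326: Fri/Fri  2327: Sat/Sat  2328: Sun/Mon  2329: Tue/Tue  2330: Wed/Wed  2331: Thu/Thu  2332: Fri/Sat  2333: Sun/Sun  2334: Mon/Mon  2335: Tue/Tue  2336: Wed/Thu  2337: Fri/Fri  2338: Sat/Sat  2339: Sun/Sun  …(23 more)…  2363: Tue/Tue  2364: Wed/Thu  2365: Fri/Fri  2366: Sat/Sat  2367: Sun/Sun  2368: Mon/Tue  2369: Wed/Wed  2370: Thu/Thu  2371: Fri/Fri  2372: Sat/Sun ✓  2373: Mon/Mon  2374: Tue/Tue  2375: Wed/Wed  2376: Thu/Fri
Both conditions hold in: 2344, 2372 — 2.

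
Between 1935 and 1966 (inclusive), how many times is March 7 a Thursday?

5

Track March 7's weekday year by year (advancing +1, or +2 across a Feb 29):
  1935: Thu ✓  1936: Sat (+2)  1937: Sun (+1)  1938: Mon (+1)  1939: Tue (+1)
  1940: Thu (+2) ✓  1941: Fri (+1)  1942: Sat (+1)  1943: Sun (+1)  1944: Tue (+2)
  1945: Wed (+1)  1946: Thu (+1) ✓  1947: Fri (+1)  1948: Sun (+2)  … (4 more years) …
  1953: Sat (+1)  1954: Sun (+1)  1955: Mon (+1)  1956: Wed (+2)  1957: Thu (+1) ✓
  1958: Fri (+1)  1959: Sat (+1)  1960: Mon (+2)  1961: Tue (+1)  1962: Wed (+1)
  1963: Thu (+1) ✓  1964: Sat (+2)  1965: Sun (+1)  1966: Mon (+1)
Thursday years: 1935, 1940, 1946, 1957, 1963 — 5 in total.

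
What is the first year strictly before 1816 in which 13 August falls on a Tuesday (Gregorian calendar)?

1811

From one year to the next, a fixed date's weekday advances by 1, or by 2 when a Feb 29 lies between the two dates.
1816: August 13 is Tuesday.
1815: Sunday (−2)
1814: Saturday (−1)
1813: Friday (−1)
1812: Thursday (−1)
1811: Tuesday (−2)
13 August falls on a Tuesday in 1811.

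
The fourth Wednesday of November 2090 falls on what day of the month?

November 1, 2090 is a Wednesday, so the first Wednesday is the 1st.
The fourth Wednesday is 1 + 21 = 22.

22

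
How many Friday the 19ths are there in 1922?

Check the 19th of each month of 1922: Jan 19: Thu, Feb 19: Sun, Mar 19: Sun, Apr 19: Wed, May 19: Fri, Jun 19: Mon, Jul 19: Wed, Aug 19: Sat, Sep 19: Tue, Oct 19: Thu, Nov 19: Sun, Dec 19: Tue.
Friday occurs in May — 1 month.

1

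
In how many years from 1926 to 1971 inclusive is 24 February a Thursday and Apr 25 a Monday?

5

Check each year's weekday for 24 February and Apr 25:
  1926: Wed/Sun  1927: Thu/Mon ✓  1928: Fri/Wed  1929: Sun/Thu  1930: Mon/Fri  1931: Tue/Sat  1932: Wed/Mon  1933: Fri/Tue  1934: Sat/Wed  1935: Sun/Thu  1936: Mon/Sat  1937: Wed/Sun  1938: Thu/Mon ✓  1939: Fri/Tue  …(18 more)…  1958: Mon/Fri  1959: Tue/Sat  1960: Wed/Mon  1961: Fri/Tue  1962: Sat/Wed  1963: Sun/Thu  1964: Mon/Sat  1965: Wed/Sun  1966: Thu/Mon ✓  1967: Fri/Tue  1968: Sat/Thu  1969: Mon/Fri  1970: Tue/Sat  1971: Wed/Sun
Both conditions hold in: 1927, 1938, 1949, 1955, 1966 — 5.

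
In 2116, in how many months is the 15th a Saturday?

2

Check the 15th of each month of 2116: Jan 15: Wed, Feb 15: Sat, Mar 15: Sun, Apr 15: Wed, May 15: Fri, Jun 15: Mon, Jul 15: Wed, Aug 15: Sat, Sep 15: Tue, Oct 15: Thu, Nov 15: Sun, Dec 15: Tue.
Saturday occurs in February, August — 2 months.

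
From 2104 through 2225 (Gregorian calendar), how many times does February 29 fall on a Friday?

Leap years in 2104–2225: 30 of them.
Feb 29 weekday advances by 5 (mod 7) from one leap year to the next four years later (or differs when a century non-leap intervenes).
Leap-day weekdays: 2104:Fri✓ 2108:Wed 2112:Mon 2116:Sat 2120:Thu 2124:Tue 2128:Sun 2132:Fri✓ 2136:Wed 2140:Mon 2144:Sat 2148:Thu 2152:Tue …(4 more)… 2172:Sat 2176:Thu 2180:Tue 2184:Sun 2188:Fri✓ 2192:Wed 2196:Mon 2204:Wed 2208:Mon 2212:Sat 2216:Thu 2220:Tue 2224:Sun
Friday: 2104, 2132, 2160, 2188 → 4.

4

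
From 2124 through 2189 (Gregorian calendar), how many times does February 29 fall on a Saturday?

2

Leap years in 2124–2189: 17 of them.
Feb 29 weekday advances by 5 (mod 7) from one leap year to the next four years later (or differs when a century non-leap intervenes).
Leap-day weekdays: 2124:Tue 2128:Sun 2132:Fri 2136:Wed 2140:Mon 2144:Sat✓ 2148:Thu 2152:Tue 2156:Sun 2160:Fri 2164:Wed 2168:Mon 2172:Sat✓ 2176:Thu 2180:Tue 2184:Sun 2188:Fri
Saturday: 2144, 2172 → 2.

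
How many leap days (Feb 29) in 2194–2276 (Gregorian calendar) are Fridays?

2

Leap years in 2194–2276: 20 of them.
Feb 29 weekday advances by 5 (mod 7) from one leap year to the next four years later (or differs when a century non-leap intervenes).
Leap-day weekdays: 2196:Mon 2204:Wed 2208:Mon 2212:Sat 2216:Thu 2220:Tue 2224:Sun 2228:Fri✓ 2232:Wed 2236:Mon 2240:Sat 2244:Thu 2248:Tue 2252:Sun 2256:Fri✓ 2260:Wed 2264:Mon 2268:Sat 2272:Thu 2276:Tue
Friday: 2228, 2256 → 2.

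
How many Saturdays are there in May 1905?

May 1905 has 31 days and begins on Monday.
The first Saturday is May 6.
Saturdays fall on 6, 13, 20, 27 — that's 4.

4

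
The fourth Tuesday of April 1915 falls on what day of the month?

27

April 1, 1915 is a Thursday, so the first Tuesday is the 6th.
The fourth Tuesday is 6 + 21 = 27.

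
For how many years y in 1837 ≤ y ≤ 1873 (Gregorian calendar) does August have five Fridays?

August has 31 days; it has five Fridays when Friday falls among the first (month-length − 28) days — i.e. when August 1 is one of Friday/Thursday/Wednesday.
August 1 by year: 1837:Tue 1838:Wed✓ 1839:Thu✓ 1840:Sat 1841:Sun 1842:Mon 1843:Tue 1844:Thu✓ 1845:Fri✓ 1846:Sat 1847:Sun 1848:Tue 1849:Wed✓ 1850:Thu✓ 1851:Fri✓ …(7 more)… 1859:Mon 1860:Wed✓ 1861:Thu✓ 1862:Fri✓ 1863:Sat 1864:Mon 1865:Tue 1866:Wed✓ 1867:Thu✓ 1868:Sat 1869:Sun 1870:Mon 1871:Tue 1872:Thu✓ 1873:Fri✓
Years with five Fridays: 1838, 1839, 1844, 1845, 1849, 1850, 1851, 1855, 1856, 1860, 1861, 1862, 1866, 1867, 1872, 1873 → 16.

16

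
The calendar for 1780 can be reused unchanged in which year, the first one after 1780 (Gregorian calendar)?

1820

Two years share a calendar iff Jan 1 falls on the same weekday and both are leap or both are common. 1780: Jan 1 is Saturday, leap year.
1781: Jan 1 Monday, common
1782: Jan 1 Tuesday, common
1783: Jan 1 Wednesday, common
1784: Jan 1 Thursday, leap
1785: Jan 1 Saturday, common
1786: Jan 1 Sunday, common
1787: Jan 1 Monday, common
1788: Jan 1 Tuesday, leap
1789: Jan 1 Thursday, common
1790: Jan 1 Friday, common
1791: Jan 1 Saturday, common
1792: Jan 1 Sunday, leap
1793: Jan 1 Tuesday, common
1794: Jan 1 Wednesday, common
1795: Jan 1 Thursday, common
1796: Jan 1 Friday, leap
1797: Jan 1 Sunday, common
1798: Jan 1 Monday, common
1799: Jan 1 Tuesday, common
1800: Jan 1 Wednesday, common
1801: Jan 1 Thursday, common
1802: Jan 1 Friday, common
1803: Jan 1 Saturday, common
1804: Jan 1 Sunday, leap
1805: Jan 1 Tuesday, common
1806: Jan 1 Wednesday, common
1807: Jan 1 Thursday, common
1808: Jan 1 Friday, leap
1809: Jan 1 Sunday, common
1810: Jan 1 Monday, common
1811: Jan 1 Tuesday, common
1812: Jan 1 Wednesday, leap
1813: Jan 1 Friday, common
1814: Jan 1 Saturday, common
1815: Jan 1 Sunday, common
1816: Jan 1 Monday, leap
1817: Jan 1 Wednesday, common
1818: Jan 1 Thursday, common
1819: Jan 1 Friday, common
1820: Jan 1 Saturday, leap
1820 matches on both conditions.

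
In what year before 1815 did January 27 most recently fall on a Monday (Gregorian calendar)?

1812

From one year to the next, a fixed date's weekday advances by 1, or by 2 when a Feb 29 lies between the two dates.
1815: January 27 is Friday.
1814: Thursday (−1)
1813: Wednesday (−1)
1812: Monday (−2)
January 27 falls on a Monday in 1812.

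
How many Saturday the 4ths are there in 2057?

1

Check the 4th of each month of 2057: Jan 4: Thu, Feb 4: Sun, Mar 4: Sun, Apr 4: Wed, May 4: Fri, Jun 4: Mon, Jul 4: Wed, Aug 4: Sat, Sep 4: Tue, Oct 4: Thu, Nov 4: Sun, Dec 4: Tue.
Saturday occurs in August — 1 month.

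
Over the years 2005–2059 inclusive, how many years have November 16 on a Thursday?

8

Track November 16's weekday year by year (advancing +1, or +2 across a Feb 29):
  2005: Wed  2006: Thu (+1) ✓  2007: Fri (+1)  2008: Sun (+2)  2009: Mon (+1)
  2010: Tue (+1)  2011: Wed (+1)  2012: Fri (+2)  2013: Sat (+1)  2014: Sun (+1)
  2015: Mon (+1)  2016: Wed (+2)  2017: Thu (+1) ✓  2018: Fri (+1)  … (27 more years) …
  2046: Fri (+1)  2047: Sat (+1)  2048: Mon (+2)  2049: Tue (+1)  2050: Wed (+1)
  2051: Thu (+1) ✓  2052: Sat (+2)  2053: Sun (+1)  2054: Mon (+1)  2055: Tue (+1)
  2056: Thu (+2) ✓  2057: Fri (+1)  2058: Sat (+1)  2059: Sun (+1)
Thursday years: 2006, 2017, 2023, 2028, 2034, 2045, 2051, 2056 — 8 in total.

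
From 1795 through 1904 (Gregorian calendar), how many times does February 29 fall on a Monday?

6

Leap years in 1795–1904: 26 of them.
Feb 29 weekday advances by 5 (mod 7) from one leap year to the next four years later (or differs when a century non-leap intervenes).
Leap-day weekdays: 1796:Mon✓ 1804:Wed 1808:Mon✓ 1812:Sat 1816:Thu 1820:Tue 1824:Sun 1828:Fri 1832:Wed 1836:Mon✓ 1840:Sat 1844:Thu 1848:Tue 1852:Sun 1856:Fri 1860:Wed 1864:Mon✓ 1868:Sat 1872:Thu 1876:Tue 1880:Sun 1884:Fri 1888:Wed 1892:Mon✓ 1896:Sat 1904:Mon✓
Monday: 1796, 1808, 1836, 1864, 1892, 1904 → 6.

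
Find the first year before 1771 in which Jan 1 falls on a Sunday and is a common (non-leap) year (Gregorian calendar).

1769

Jan 1 advances by 2 weekdays after a leap year and by 1 after a common year.
1771: Jan 1 is Tuesday.
1770: Monday
1769: Sunday
1769 begins on a Sunday and is a common year.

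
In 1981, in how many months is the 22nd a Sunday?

3

Check the 22nd of each month of 1981: Jan 22: Thu, Feb 22: Sun, Mar 22: Sun, Apr 22: Wed, May 22: Fri, Jun 22: Mon, Jul 22: Wed, Aug 22: Sat, Sep 22: Tue, Oct 22: Thu, Nov 22: Sun, Dec 22: Tue.
Sunday occurs in February, March, November — 3 months.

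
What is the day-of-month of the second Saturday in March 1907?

9

March 1, 1907 is a Friday, so the first Saturday is the 2nd.
The second Saturday is 2 + 7 = 9.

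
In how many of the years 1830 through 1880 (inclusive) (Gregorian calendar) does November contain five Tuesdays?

November has 30 days; it has five Tuesdays when Tuesday falls among the first (month-length − 28) days — i.e. when November 1 is one of Tuesday/Monday.
November 1 by year: 1830:Mon✓ 1831:Tue✓ 1832:Thu 1833:Fri 1834:Sat 1835:Sun 1836:Tue✓ 1837:Wed 1838:Thu 1839:Fri 1840:Sun 1841:Mon✓ 1842:Tue✓ 1843:Wed 1844:Fri …(21 more)… 1866:Thu 1867:Fri 1868:Sun 1869:Mon✓ 1870:Tue✓ 1871:Wed 1872:Fri 1873:Sat 1874:Sun 1875:Mon✓ 1876:Wed 1877:Thu 1878:Fri 1879:Sat 1880:Mon✓
Years with five Tuesdays: 1830, 1831, 1836, 1841, 1842, 1847, 1852, 1853, 1858, 1859, 1864, 1869, 1870, 1875, 1880 → 15.

15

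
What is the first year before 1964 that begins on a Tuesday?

1963

Jan 1 advances by 2 weekdays after a leap year and by 1 after a common year.
1964: Jan 1 is Wednesday (leap).
1963: Tuesday
1963 begins on a Tuesday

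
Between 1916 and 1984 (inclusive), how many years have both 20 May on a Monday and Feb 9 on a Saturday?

7

Check each year's weekday for 20 May and Feb 9:
  1916: Sat/Wed  1917: Sun/Fri  1918: Mon/Sat ✓  1919: Tue/Sun  1920: Thu/Mon  1921: Fri/Wed  1922: Sat/Thu  1923: Sun/Fri  1924: Tue/Sat  1925: Wed/Mon  1926: Thu/Tue  1927: Fri/Wed  1928: Sun/Thu  1929: Mon/Sat ✓  …(41 more)…  1971: Thu/Tue  1972: Sat/Wed  1973: Sun/Fri  1974: Mon/Sat ✓  1975: Tue/Sun  1976: Thu/Mon  1977: Fri/Wed  1978: Sat/Thu  1979: Sun/Fri  1980: Tue/Sat  1981: Wed/Mon  1982: Thu/Tue  1983: Fri/Wed  1984: Sun/Thu
Both conditions hold in: 1918, 1929, 1935, 1946, 1957, 1963, 1974 — 7.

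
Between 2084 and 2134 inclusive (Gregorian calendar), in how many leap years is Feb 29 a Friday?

3

Leap years in 2084–2134: 12 of them.
Feb 29 weekday advances by 5 (mod 7) from one leap year to the next four years later (or differs when a century non-leap intervenes).
Leap-day weekdays: 2084:Tue 2088:Sun 2092:Fri✓ 2096:Wed 2104:Fri✓ 2108:Wed 2112:Mon 2116:Sat 2120:Thu 2124:Tue 2128:Sun 2132:Fri✓
Friday: 2092, 2104, 2132 → 3.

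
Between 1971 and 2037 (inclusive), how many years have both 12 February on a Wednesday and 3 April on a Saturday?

0

Check each year's weekday for 12 February and 3 April:
  1971: Fri/Sat  1972: Sat/Mon  1973: Mon/Tue  1974: Tue/Wed  1975: Wed/Thu  1976: Thu/Sat  1977: Sat/Sun  1978: Sun/Mon  1979: Mon/Tue  1980: Tue/Thu  1981: Thu/Fri  1982: Fri/Sat  1983: Sat/Sun  1984: Sun/Tue  …(39 more)…  2024: Mon/Wed  2025: Wed/Thu  2026: Thu/Fri  2027: Fri/Sat  2028: Sat/Mon  2029: Mon/Tue  2030: Tue/Wed  2031: Wed/Thu  2032: Thu/Sat  2033: Sat/Sun  2034: Sun/Mon  2035: Mon/Tue  2036: Tue/Thu  2037: Thu/Fri
Both conditions hold in: no year — 0.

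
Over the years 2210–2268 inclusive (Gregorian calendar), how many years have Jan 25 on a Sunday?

Track Jan 25's weekday year by year (advancing +1, or +2 across a Feb 29):
  2210: Thu  2211: Fri (+1)  2212: Sat (+1)  2213: Mon (+2)  2214: Tue (+1)
  2215: Wed (+1)  2216: Thu (+1)  2217: Sat (+2)  2218: Sun (+1) ✓  2219: Mon (+1)
  2220: Tue (+1)  2221: Thu (+2)  2222: Fri (+1)  2223: Sat (+1)  … (31 more years) …
  2255: Thu (+1)  2256: Fri (+1)  2257: Sun (+2) ✓  2258: Mon (+1)  2259: Tue (+1)
  2260: Wed (+1)  2261: Fri (+2)  2262: Sat (+1)  2263: Sun (+1) ✓  2264: Mon (+1)
  2265: Wed (+2)  2266: Thu (+1)  2267: Fri (+1)  2268: Sat (+1)
Sunday years: 2218, 2224, 2229, 2235, 2246, 2252, 2257, 2263 — 8 in total.

8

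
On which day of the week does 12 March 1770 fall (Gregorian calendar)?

Monday

January 1, 1770 is a Monday.
March 12 is day 71 of the year, i.e. 70 days after Jan 1.
70 mod 7 = 0, so advance 0 weekdays from Monday: Monday.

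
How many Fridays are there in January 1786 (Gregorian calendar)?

4

January 1786 has 31 days and begins on Sunday.
The first Friday is January 6.
Fridays fall on 6, 13, 20, 27 — that's 4.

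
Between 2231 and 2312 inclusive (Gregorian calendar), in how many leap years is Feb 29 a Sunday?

2

Leap years in 2231–2312: 20 of them.
Feb 29 weekday advances by 5 (mod 7) from one leap year to the next four years later (or differs when a century non-leap intervenes).
Leap-day weekdays: 2232:Wed 2236:Mon 2240:Sat 2244:Thu 2248:Tue 2252:Sun✓ 2256:Fri 2260:Wed 2264:Mon 2268:Sat 2272:Thu 2276:Tue 2280:Sun✓ 2284:Fri 2288:Wed 2292:Mon 2296:Sat 2304:Mon 2308:Sat 2312:Thu
Sunday: 2252, 2280 → 2.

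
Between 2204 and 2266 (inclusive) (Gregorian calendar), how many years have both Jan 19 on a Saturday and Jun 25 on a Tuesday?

7

Check each year's weekday for Jan 19 and Jun 25:
  2204: Thu/Mon  2205: Sat/Tue ✓  2206: Sun/Wed  2207: Mon/Thu  2208: Tue/Sat  2209: Thu/Sun  2210: Fri/Mon  2211: Sat/Tue ✓  2212: Sun/Thu  2213: Tue/Fri  2214: Wed/Sat  2215: Thu/Sun  2216: Fri/Tue  2217: Sun/Wed  …(35 more)…  2253: Wed/Sat  2254: Thu/Sun  2255: Fri/Mon  2256: Sat/Wed  2257: Mon/Thu  2258: Tue/Fri  2259: Wed/Sat  2260: Thu/Mon  2261: Sat/Tue ✓  2262: Sun/Wed  2263: Mon/Thu  2264: Tue/Sat  2265: Thu/Sun  2266: Fri/Mon
Both conditions hold in: 2205, 2211, 2222, 2233, 2239, 2250, 2261 — 7.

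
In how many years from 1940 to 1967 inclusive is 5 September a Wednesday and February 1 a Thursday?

Check each year's weekday for 5 September and February 1:
  1940: Thu/Thu  1941: Fri/Sat  1942: Sat/Sun  1943: Sun/Mon  1944: Tue/Tue  1945: Wed/Thu ✓  1946: Thu/Fri  1947: Fri/Sat  1948: Sun/Sun  1949: Mon/Tue  1950: Tue/Wed  1951: Wed/Thu ✓  1952: Fri/Fri  1953: Sat/Sun  1954: Sun/Mon  1955: Mon/Tue  1956: Wed/Wed  1957: Thu/Fri  1958: Fri/Sat  1959: Sat/Sun  1960: Mon/Mon  1961: Tue/Wed  1962: Wed/Thu ✓  1963: Thu/Fri  1964: Sat/Sat  1965: Sun/Mon  1966: Mon/Tue  1967: Tue/Wed
Both conditions hold in: 1945, 1951, 1962 — 3.

3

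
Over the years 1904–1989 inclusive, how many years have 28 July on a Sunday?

12

Track 28 July's weekday year by year (advancing +1, or +2 across a Feb 29):
  1904: Thu  1905: Fri (+1)  1906: Sat (+1)  1907: Sun (+1) ✓  1908: Tue (+2)
  1909: Wed (+1)  1910: Thu (+1)  1911: Fri (+1)  1912: Sun (+2) ✓  1913: Mon (+1)
  1914: Tue (+1)  1915: Wed (+1)  1916: Fri (+2)  1917: Sat (+1)  … (58 more years) …
  1976: Wed (+2)  1977: Thu (+1)  1978: Fri (+1)  1979: Sat (+1)  1980: Mon (+2)
  1981: Tue (+1)  1982: Wed (+1)  1983: Thu (+1)  1984: Sat (+2)  1985: Sun (+1) ✓
  1986: Mon (+1)  1987: Tue (+1)  1988: Thu (+2)  1989: Fri (+1)
Sunday years: 1907, 1912, 1918, 1929, 1935, 1940, 1946, 1957, 1963, 1968, 1974, 1985 — 12 in total.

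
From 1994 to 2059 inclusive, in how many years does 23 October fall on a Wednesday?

10

Track 23 October's weekday year by year (advancing +1, or +2 across a Feb 29):
  1994: Sun  1995: Mon (+1)  1996: Wed (+2) ✓  1997: Thu (+1)  1998: Fri (+1)
  1999: Sat (+1)  2000: Mon (+2)  2001: Tue (+1)  2002: Wed (+1) ✓  2003: Thu (+1)
  2004: Sat (+2)  2005: Sun (+1)  2006: Mon (+1)  2007: Tue (+1)  … (38 more years) …
  2046: Tue (+1)  2047: Wed (+1) ✓  2048: Fri (+2)  2049: Sat (+1)  2050: Sun (+1)
  2051: Mon (+1)  2052: Wed (+2) ✓  2053: Thu (+1)  2054: Fri (+1)  2055: Sat (+1)
  2056: Mon (+2)  2057: Tue (+1)  2058: Wed (+1) ✓  2059: Thu (+1)
Wednesday years: 1996, 2002, 2013, 2019, 2024, 2030, 2041, 2047, 2052, 2058 — 10 in total.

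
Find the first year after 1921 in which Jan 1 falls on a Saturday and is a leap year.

1944

Jan 1 advances by 2 weekdays after a leap year and by 1 after a common year.
1921: Jan 1 is Saturday.
1922: Sunday
1923: Monday
1924: Tuesday (leap)
1925: Thursday
1926: Friday
1927: Saturday
1928: Sunday (leap)
1929: Tuesday
1930: Wednesday
1931: Thursday
1932: Friday (leap)
1933: Sunday
1934: Monday
1935: Tuesday
1936: Wednesday (leap)
1937: Friday
1938: Saturday
1939: Sunday
1940: Monday (leap)
1941: Wednesday
1942: Thursday
1943: Friday
1944: Saturday (leap)
1944 begins on a Saturday and is a leap year.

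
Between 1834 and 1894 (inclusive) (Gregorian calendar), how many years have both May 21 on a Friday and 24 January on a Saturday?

2

Check each year's weekday for May 21 and 24 January:
  1834: Wed/Fri  1835: Thu/Sat  1836: Sat/Sun  1837: Sun/Tue  1838: Mon/Wed  1839: Tue/Thu  1840: Thu/Fri  1841: Fri/Sun  1842: Sat/Mon  1843: Sun/Tue  1844: Tue/Wed  1845: Wed/Fri  1846: Thu/Sat  1847: Fri/Sun  …(33 more)…  1881: Sat/Mon  1882: Sun/Tue  1883: Mon/Wed  1884: Wed/Thu  1885: Thu/Sat  1886: Fri/Sun  1887: Sat/Mon  1888: Mon/Tue  1889: Tue/Thu  1890: Wed/Fri  1891: Thu/Sat  1892: Sat/Sun  1893: Sun/Tue  1894: Mon/Wed
Both conditions hold in: 1852, 1880 — 2.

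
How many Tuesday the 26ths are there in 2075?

Check the 26th of each month of 2075: Jan 26: Sat, Feb 26: Tue, Mar 26: Tue, Apr 26: Fri, May 26: Sun, Jun 26: Wed, Jul 26: Fri, Aug 26: Mon, Sep 26: Thu, Oct 26: Sat, Nov 26: Tue, Dec 26: Thu.
Tuesday occurs in February, March, November — 3 months.

3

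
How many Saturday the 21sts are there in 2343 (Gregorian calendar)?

Check the 21st of each month of 2343: Jan 21: Thu, Feb 21: Sun, Mar 21: Sun, Apr 21: Wed, May 21: Fri, Jun 21: Mon, Jul 21: Wed, Aug 21: Sat, Sep 21: Tue, Oct 21: Thu, Nov 21: Sun, Dec 21: Tue.
Saturday occurs in August — 1 month.

1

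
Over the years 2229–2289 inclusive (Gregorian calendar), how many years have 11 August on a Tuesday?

9

Track 11 August's weekday year by year (advancing +1, or +2 across a Feb 29):
  2229: Tue ✓  2230: Wed (+1)  2231: Thu (+1)  2232: Sat (+2)  2233: Sun (+1)
  2234: Mon (+1)  2235: Tue (+1) ✓  2236: Thu (+2)  2237: Fri (+1)  2238: Sat (+1)
  2239: Sun (+1)  2240: Tue (+2) ✓  2241: Wed (+1)  2242: Thu (+1)  … (33 more years) …
  2276: Fri (+2)  2277: Sat (+1)  2278: Sun (+1)  2279: Mon (+1)  2280: Wed (+2)
  2281: Thu (+1)  2282: Fri (+1)  2283: Sat (+1)  2284: Mon (+2)  2285: Tue (+1) ✓
  2286: Wed (+1)  2287: Thu (+1)  2288: Sat (+2)  2289: Sun (+1)
Tuesday years: 2229, 2235, 2240, 2246, 2257, 2263, 2268, 2274, 2285 — 9 in total.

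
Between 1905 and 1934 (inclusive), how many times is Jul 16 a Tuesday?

4

Track Jul 16's weekday year by year (advancing +1, or +2 across a Feb 29):
  1905: Sun  1906: Mon (+1)  1907: Tue (+1) ✓  1908: Thu (+2)  1909: Fri (+1)
  1910: Sat (+1)  1911: Sun (+1)  1912: Tue (+2) ✓  1913: Wed (+1)  1914: Thu (+1)
  1915: Fri (+1)  1916: Sun (+2)  1917: Mon (+1)  1918: Tue (+1) ✓  1919: Wed (+1)
  1920: Fri (+2)  1921: Sat (+1)  1922: Sun (+1)  1923: Mon (+1)  1924: Wed (+2)
  1925: Thu (+1)  1926: Fri (+1)  1927: Sat (+1)  1928: Mon (+2)  1929: Tue (+1) ✓
  1930: Wed (+1)  1931: Thu (+1)  1932: Sat (+2)  1933: Sun (+1)  1934: Mon (+1)
Tuesday years: 1907, 1912, 1918, 1929 — 4 in total.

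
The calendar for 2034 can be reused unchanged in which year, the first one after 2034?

2045

Two years share a calendar iff Jan 1 falls on the same weekday and both are leap or both are common. 2034: Jan 1 is Sunday, common year.
2035: Jan 1 Monday, common
2036: Jan 1 Tuesday, leap
2037: Jan 1 Thursday, common
2038: Jan 1 Friday, common
2039: Jan 1 Saturday, common
2040: Jan 1 Sunday, leap
2041: Jan 1 Tuesday, common
2042: Jan 1 Wednesday, common
2043: Jan 1 Thursday, common
2044: Jan 1 Friday, leap
2045: Jan 1 Sunday, common
2045 matches on both conditions.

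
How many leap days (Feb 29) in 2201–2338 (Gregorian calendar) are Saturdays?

6

Leap years in 2201–2338: 33 of them.
Feb 29 weekday advances by 5 (mod 7) from one leap year to the next four years later (or differs when a century non-leap intervenes).
Leap-day weekdays: 2204:Wed 2208:Mon 2212:Sat✓ 2216:Thu 2220:Tue 2224:Sun 2228:Fri 2232:Wed 2236:Mon 2240:Sat✓ 2244:Thu 2248:Tue 2252:Sun …(7 more)… 2284:Fri 2288:Wed 2292:Mon 2296:Sat✓ 2304:Mon 2308:Sat✓ 2312:Thu 2316:Tue 2320:Sun 2324:Fri 2328:Wed 2332:Mon 2336:Sat✓
Saturday: 2212, 2240, 2268, 2296, 2308, 2336 → 6.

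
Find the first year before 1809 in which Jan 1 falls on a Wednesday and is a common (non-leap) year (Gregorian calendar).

1806

Jan 1 advances by 2 weekdays after a leap year and by 1 after a common year.
1809: Jan 1 is Sunday.
1808: Friday (leap)
1807: Thursday
1806: Wednesday
1806 begins on a Wednesday and is a common year.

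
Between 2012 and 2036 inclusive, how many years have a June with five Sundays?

8

June has 30 days; it has five Sundays when Sunday falls among the first (month-length − 28) days — i.e. when June 1 is one of Sunday/Saturday.
June 1 by year: 2012:Fri 2013:Sat✓ 2014:Sun✓ 2015:Mon 2016:Wed 2017:Thu 2018:Fri 2019:Sat✓ 2020:Mon 2021:Tue 2022:Wed 2023:Thu 2024:Sat✓ 2025:Sun✓ 2026:Mon 2027:Tue 2028:Thu 2029:Fri 2030:Sat✓ 2031:Sun✓ 2032:Tue 2033:Wed 2034:Thu 2035:Fri 2036:Sun✓
Years with five Sundays: 2013, 2014, 2019, 2024, 2025, 2030, 2031, 2036 → 8.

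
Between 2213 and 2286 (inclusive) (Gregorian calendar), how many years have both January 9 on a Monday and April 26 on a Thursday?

Check each year's weekday for January 9 and April 26:
  2213: Sat/Mon  2214: Sun/Tue  2215: Mon/Wed  2216: Tue/Fri  2217: Thu/Sat  2218: Fri/Sun  2219: Sat/Mon  2220: Sun/Wed  2221: Tue/Thu  2222: Wed/Fri  2223: Thu/Sat  2224: Fri/Mon  2225: Sun/Tue  2226: Mon/Wed  …(46 more)…  2273: Thu/Sat  2274: Fri/Sun  2275: Sat/Mon  2276: Sun/Wed  2277: Tue/Thu  2278: Wed/Fri  2279: Thu/Sat  2280: Fri/Mon  2281: Sun/Tue  2282: Mon/Wed  2283: Tue/Thu  2284: Wed/Sat  2285: Fri/Sun  2286: Sat/Mon
Both conditions hold in: 2232, 2260 — 2.

2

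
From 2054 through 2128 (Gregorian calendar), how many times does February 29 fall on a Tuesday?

3

Leap years in 2054–2128: 18 of them.
Feb 29 weekday advances by 5 (mod 7) from one leap year to the next four years later (or differs when a century non-leap intervenes).
Leap-day weekdays: 2056:Tue✓ 2060:Sun 2064:Fri 2068:Wed 2072:Mon 2076:Sat 2080:Thu 2084:Tue✓ 2088:Sun 2092:Fri 2096:Wed 2104:Fri 2108:Wed 2112:Mon 2116:Sat 2120:Thu 2124:Tue✓ 2128:Sun
Tuesday: 2056, 2084, 2124 → 3.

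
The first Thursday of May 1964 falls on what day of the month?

May 1, 1964 is a Friday, so the first Thursday is the 7th.
The first Thursday is 7 + 0 = 7.

7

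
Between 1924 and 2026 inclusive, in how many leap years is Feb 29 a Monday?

4

Leap years in 1924–2026: 26 of them.
Feb 29 weekday advances by 5 (mod 7) from one leap year to the next four years later (or differs when a century non-leap intervenes).
Leap-day weekdays: 1924:Fri 1928:Wed 1932:Mon✓ 1936:Sat 1940:Thu 1944:Tue 1948:Sun 1952:Fri 1956:Wed 1960:Mon✓ 1964:Sat 1968:Thu 1972:Tue 1976:Sun 1980:Fri 1984:Wed 1988:Mon✓ 1992:Sat 1996:Thu 2000:Tue 2004:Sun 2008:Fri 2012:Wed 2016:Mon✓ 2020:Sat 2024:Thu
Monday: 1932, 1960, 1988, 2016 → 4.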